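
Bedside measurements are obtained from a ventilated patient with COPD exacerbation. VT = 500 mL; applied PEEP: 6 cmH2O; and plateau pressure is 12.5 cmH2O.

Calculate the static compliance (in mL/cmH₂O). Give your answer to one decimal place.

76.9

Cstat = Vt / (Pplat − PEEP) = 500 / (12.5 − 6) = 500 / 6.5 = 76.923 mL/cmH2O.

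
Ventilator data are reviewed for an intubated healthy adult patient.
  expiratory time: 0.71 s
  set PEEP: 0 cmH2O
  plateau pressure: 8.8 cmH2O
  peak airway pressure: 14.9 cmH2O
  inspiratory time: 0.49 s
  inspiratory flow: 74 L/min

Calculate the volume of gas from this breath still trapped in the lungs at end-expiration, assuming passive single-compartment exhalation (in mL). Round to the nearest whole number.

Flow: 74 L/min ÷ 60 = 1.2333 L/s.
Vt = flow × Ti = 1.2333 L/s × 0.49 s × 1000 mL/L = 604.32 mL.
R = (PIP − Pplat)/V̇ = (14.9 − 8.8) / 1.2333 = 6.1/1.2333 = 4.946 cmH2O·s/L.
C = Vt/(Pplat − PEEP) = 604.32 / (8.8 − 0) = 604.32/8.8 = 68.673 mL/cmH2O.
τ = R × C = 4.946 × 0.06867 L/cmH2O = 0.3396 s.
Fraction remaining = e^(−Te/τ) = e^(−0.71/0.3396) = 0.1236.
Trapped volume = 604.32 × 0.1236 = 74.694 mL.

75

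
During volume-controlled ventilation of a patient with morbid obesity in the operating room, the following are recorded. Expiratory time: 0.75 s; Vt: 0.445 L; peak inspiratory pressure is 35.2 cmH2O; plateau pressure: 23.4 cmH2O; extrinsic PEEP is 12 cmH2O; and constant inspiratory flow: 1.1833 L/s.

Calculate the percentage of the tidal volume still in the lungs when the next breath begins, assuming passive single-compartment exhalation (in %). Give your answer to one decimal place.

14.6

R = (PIP − Pplat)/V̇ = (35.2 − 23.4) / 1.1833 = 11.8/1.1833 = 9.972 cmH2O·s/L.
C = Vt/(Pplat − PEEP) = 445.0 / (23.4 − 12) = 445.0/11.4 = 39.035 mL/cmH2O.
τ = R × C = 9.972 × 0.03904 L/cmH2O = 0.3893 s.
Fraction remaining at end-expiration = e^(−Te/τ) = e^(−0.75/0.3893) = 0.1457 → 14.57%.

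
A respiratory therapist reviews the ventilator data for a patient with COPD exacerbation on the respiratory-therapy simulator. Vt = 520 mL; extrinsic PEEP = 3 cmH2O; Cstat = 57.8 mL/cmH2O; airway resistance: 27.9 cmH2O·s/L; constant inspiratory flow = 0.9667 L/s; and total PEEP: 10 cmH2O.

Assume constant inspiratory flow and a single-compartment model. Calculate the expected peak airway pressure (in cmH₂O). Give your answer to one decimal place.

46.0

Total PEEP = 10 cmH2O (set 3 + intrinsic 7); this is the baseline alveolar pressure.
Equation of motion (constant flow): PIP = Vt/C + R·V̇ + PEEP.
PIP = 520/57.8 + 27.9×0.9667 + 10 = 8.997 + 26.971 + 10 = 45.968 cmH2O.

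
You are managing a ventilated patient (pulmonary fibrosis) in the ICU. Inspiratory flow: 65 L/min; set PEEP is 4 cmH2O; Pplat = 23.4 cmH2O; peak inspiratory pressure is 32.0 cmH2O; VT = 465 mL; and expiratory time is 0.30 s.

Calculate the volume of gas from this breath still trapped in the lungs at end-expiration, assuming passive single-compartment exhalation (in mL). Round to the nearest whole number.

96

Flow: 65 L/min ÷ 60 = 1.0833 L/s.
R = (PIP − Pplat)/V̇ = (32.0 − 23.4) / 1.0833 = 8.6/1.0833 = 7.939 cmH2O·s/L.
C = Vt/(Pplat − PEEP) = 465.0 / (23.4 − 4) = 465.0/19.4 = 23.969 mL/cmH2O.
τ = R × C = 7.939 × 0.02397 L/cmH2O = 0.1903 s.
Fraction remaining = e^(−Te/τ) = e^(−0.30/0.1903) = 0.2067.
Trapped volume = 465.0 × 0.2067 = 96.116 mL.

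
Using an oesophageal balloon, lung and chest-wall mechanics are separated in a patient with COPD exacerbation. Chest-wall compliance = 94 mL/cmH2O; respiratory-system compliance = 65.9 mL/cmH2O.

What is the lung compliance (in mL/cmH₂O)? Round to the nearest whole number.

1/CL = 1/Crs − 1/Ccw.
1/CL = 1/65.9 − 1/94 = 0.004536.
CL = 220.46 mL/cmH2O.

220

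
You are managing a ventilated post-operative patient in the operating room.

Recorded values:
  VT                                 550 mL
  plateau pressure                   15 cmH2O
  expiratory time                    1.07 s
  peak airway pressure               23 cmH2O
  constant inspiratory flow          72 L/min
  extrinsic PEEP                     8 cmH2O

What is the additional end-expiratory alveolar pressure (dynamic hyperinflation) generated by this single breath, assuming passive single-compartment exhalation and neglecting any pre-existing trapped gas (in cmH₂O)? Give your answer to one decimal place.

Flow: 72 L/min ÷ 60 = 1.2 L/s.
R = (PIP − Pplat)/V̇ = (23 − 15) / 1.2 = 8.0/1.2 = 6.667 cmH2O·s/L.
C = Vt/(Pplat − PEEP) = 550.0 / (15 − 8) = 550.0/7.0 = 78.571 mL/cmH2O.
τ = R × C = 6.667 × 0.07857 L/cmH2O = 0.5238 s.
Fraction remaining = e^(−Te/τ) = e^(−1.07/0.5238) = 0.1297; trapped volume = 550.0 × 0.1297 = 71.335 mL.
Additional alveolar pressure from trapping ≈ V_trapped / C = 71.335 / 78.571 = 0.9079 cmH2O.

0.9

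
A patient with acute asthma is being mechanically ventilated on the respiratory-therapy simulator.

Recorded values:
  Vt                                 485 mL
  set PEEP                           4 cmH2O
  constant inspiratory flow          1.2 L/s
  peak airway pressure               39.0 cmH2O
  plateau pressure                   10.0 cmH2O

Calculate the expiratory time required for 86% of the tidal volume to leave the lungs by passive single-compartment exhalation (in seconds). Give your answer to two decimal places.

3.84

R = (PIP − Pplat)/V̇ = (39.0 − 10.0) / 1.2 = 29.0/1.2 = 24.167 cmH2O·s/L.
C = Vt/(Pplat − PEEP) = 485.0 / (10.0 − 4) = 485.0/6.0 = 80.833 mL/cmH2O.
τ = R × C = 24.167 × 0.08083 L/cmH2O = 1.953 s.
t = −τ·ln(1 − 0.86) = −1.953·ln(0.14) = 3.84 s.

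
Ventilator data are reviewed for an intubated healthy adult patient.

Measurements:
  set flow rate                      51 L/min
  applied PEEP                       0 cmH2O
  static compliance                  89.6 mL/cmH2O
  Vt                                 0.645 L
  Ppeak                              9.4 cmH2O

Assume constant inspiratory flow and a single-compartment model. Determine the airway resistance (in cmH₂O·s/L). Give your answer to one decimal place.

Flow: 51 L/min ÷ 60 = 0.85 L/s.
Equation of motion (constant flow): PIP = Vt/C + R·V̇ + PEEP.
R·V̇ = PIP − Vt/C − PEEP = 9.4 − 645/89.6 − 0 = 9.4 − 7.199 − 0 = 2.201 cmH2O.
R = 2.201 / 0.85 = 2.589 cmH2O·s/L.

2.6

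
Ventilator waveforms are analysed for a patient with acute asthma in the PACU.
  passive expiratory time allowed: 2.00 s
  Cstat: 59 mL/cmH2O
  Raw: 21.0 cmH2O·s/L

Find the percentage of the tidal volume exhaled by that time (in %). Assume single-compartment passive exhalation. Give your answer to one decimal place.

τ = R × C = 21.0 × 59 mL/cmH2O = 21.0 × 0.059 L/cmH2O = 1.239 s.
Passive exhalation: V(t)/V₀ = e^(−t/τ) = e^(−2.00/1.239) = 0.199.
Fraction exhaled = 1 − 0.199 = 0.801 → 80.1%.

80.1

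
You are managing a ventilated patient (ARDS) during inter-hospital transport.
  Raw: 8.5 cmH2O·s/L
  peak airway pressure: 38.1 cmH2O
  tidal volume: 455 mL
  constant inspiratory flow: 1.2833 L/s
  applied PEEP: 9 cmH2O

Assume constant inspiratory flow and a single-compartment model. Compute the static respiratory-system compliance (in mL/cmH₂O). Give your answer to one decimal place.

Equation of motion (constant flow): PIP = Vt/C + R·V̇ + PEEP.
Vt/C = PIP − R·V̇ − PEEP = 38.1 − 8.5×1.2833 − 9 = 38.1 − 10.908 − 9 = 18.192 cmH2O.
C = Vt / 18.192 = 455 / 18.192 = 25.011 mL/cmH2O.

25.0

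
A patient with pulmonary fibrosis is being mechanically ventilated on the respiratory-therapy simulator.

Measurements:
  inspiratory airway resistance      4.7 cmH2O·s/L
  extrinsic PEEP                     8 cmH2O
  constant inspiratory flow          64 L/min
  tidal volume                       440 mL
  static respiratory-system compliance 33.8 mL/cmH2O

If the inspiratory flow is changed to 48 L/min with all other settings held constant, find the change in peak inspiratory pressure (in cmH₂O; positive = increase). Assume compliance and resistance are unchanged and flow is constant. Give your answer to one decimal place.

Flow: 64 L/min ÷ 60 = 1.0667 L/s.
New flow: 48 L/min ÷ 60 = 0.8 L/s.
PIP = Vt/C + R·V̇ + PEEP (constant-flow equation of motion).
Only the resistive term changes: ΔPIP = R × ΔV̇ = 4.7 × (0.8 − 1.0667) = 4.7 × -0.2667 = -1.253 cmH2O.

-1.3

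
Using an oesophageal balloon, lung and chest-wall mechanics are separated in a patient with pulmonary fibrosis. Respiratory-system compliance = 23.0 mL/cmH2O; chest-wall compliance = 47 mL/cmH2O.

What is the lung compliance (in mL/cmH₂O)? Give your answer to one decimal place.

1/CL = 1/Crs − 1/Ccw.
1/CL = 1/23.0 − 1/47 = 0.0222.
CL = 45.045 mL/cmH2O.

45.0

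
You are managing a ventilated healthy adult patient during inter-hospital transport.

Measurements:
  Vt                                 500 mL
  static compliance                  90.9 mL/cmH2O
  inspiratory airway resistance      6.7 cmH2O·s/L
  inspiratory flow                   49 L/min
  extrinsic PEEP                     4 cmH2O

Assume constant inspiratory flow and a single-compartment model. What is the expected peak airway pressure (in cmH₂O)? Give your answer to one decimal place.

15.0

Flow: 49 L/min ÷ 60 = 0.8167 L/s.
Equation of motion (constant flow): PIP = Vt/C + R·V̇ + PEEP.
PIP = 500/90.9 + 6.7×0.8167 + 4 = 5.501 + 5.472 + 4 = 14.973 cmH2O.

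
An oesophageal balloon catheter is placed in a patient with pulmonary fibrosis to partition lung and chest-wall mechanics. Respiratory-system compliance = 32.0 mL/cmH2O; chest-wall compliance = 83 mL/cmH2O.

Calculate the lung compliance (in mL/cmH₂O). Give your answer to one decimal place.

52.1

1/CL = 1/Crs − 1/Ccw.
1/CL = 1/32.0 − 1/83 = 0.0192.
CL = 52.083 mL/cmH2O.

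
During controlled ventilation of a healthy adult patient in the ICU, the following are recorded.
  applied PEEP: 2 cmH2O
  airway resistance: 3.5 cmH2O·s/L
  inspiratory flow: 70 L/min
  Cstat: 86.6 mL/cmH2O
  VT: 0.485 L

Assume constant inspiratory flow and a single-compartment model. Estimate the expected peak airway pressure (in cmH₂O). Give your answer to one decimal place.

Flow: 70 L/min ÷ 60 = 1.1667 L/s.
Equation of motion (constant flow): PIP = Vt/C + R·V̇ + PEEP.
PIP = 485/86.6 + 3.5×1.1667 + 2 = 5.6 + 4.083 + 2 = 11.683 cmH2O.

11.7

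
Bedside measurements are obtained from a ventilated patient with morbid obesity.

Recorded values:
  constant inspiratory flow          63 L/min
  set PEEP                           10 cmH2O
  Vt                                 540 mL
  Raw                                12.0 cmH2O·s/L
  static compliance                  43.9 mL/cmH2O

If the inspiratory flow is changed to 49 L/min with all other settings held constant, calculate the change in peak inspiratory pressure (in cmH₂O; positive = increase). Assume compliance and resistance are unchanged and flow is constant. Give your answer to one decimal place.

-2.8

Flow: 63 L/min ÷ 60 = 1.05 L/s.
New flow: 49 L/min ÷ 60 = 0.8167 L/s.
PIP = Vt/C + R·V̇ + PEEP (constant-flow equation of motion).
Only the resistive term changes: ΔPIP = R × ΔV̇ = 12.0 × (0.8167 − 1.05) = 12.0 × -0.2333 = -2.8 cmH2O.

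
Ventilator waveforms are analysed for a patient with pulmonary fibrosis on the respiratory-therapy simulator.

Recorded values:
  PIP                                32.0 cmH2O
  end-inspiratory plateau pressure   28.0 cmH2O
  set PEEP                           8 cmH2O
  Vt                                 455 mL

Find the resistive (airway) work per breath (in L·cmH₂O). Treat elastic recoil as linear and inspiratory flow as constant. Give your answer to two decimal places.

With constant inspiratory flow the resistive pressure is constant at PIP − Pplat = 32.0 − 28.0 = 4.0 cmH2O, so resistive work = 4.0 × 0.455 = 1.82 L·cmH2O.

1.82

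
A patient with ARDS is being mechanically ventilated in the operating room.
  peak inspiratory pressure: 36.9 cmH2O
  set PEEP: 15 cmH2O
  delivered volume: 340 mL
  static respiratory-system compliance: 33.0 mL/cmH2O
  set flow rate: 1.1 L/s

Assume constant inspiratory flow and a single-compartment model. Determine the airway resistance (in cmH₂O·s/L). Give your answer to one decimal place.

Equation of motion (constant flow): PIP = Vt/C + R·V̇ + PEEP.
R·V̇ = PIP − Vt/C − PEEP = 36.9 − 340/33.0 − 15 = 36.9 − 10.303 − 15 = 11.597 cmH2O.
R = 11.597 / 1.1 = 10.543 cmH2O·s/L.

10.5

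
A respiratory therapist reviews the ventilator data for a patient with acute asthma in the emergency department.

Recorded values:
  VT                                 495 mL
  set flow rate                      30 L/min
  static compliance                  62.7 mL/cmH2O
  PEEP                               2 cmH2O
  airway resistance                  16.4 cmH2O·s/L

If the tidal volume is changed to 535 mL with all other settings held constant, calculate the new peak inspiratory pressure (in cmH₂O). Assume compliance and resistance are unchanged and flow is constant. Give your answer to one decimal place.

18.7

Flow: 30 L/min ÷ 60 = 0.5 L/s.
PIP = Vt/C + R·V̇ + PEEP (constant-flow equation of motion).
Only the elastic term changes: ΔPIP = ΔVt / C = (535 − 495) / 62.7 = 0.638 cmH2O.
Original PIP = 495/62.7 + 16.4×0.5 + 2 = 18.095 cmH2O; new PIP = 18.095 + (0.638) = 18.733 cmH2O.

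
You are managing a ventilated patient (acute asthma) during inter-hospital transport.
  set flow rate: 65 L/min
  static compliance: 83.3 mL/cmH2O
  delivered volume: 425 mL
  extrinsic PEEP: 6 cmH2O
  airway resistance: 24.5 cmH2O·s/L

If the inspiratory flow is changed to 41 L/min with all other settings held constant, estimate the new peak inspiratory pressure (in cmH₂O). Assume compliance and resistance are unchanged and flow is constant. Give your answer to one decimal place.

27.8

Flow: 65 L/min ÷ 60 = 1.0833 L/s.
New flow: 41 L/min ÷ 60 = 0.6833 L/s.
PIP = Vt/C + R·V̇ + PEEP (constant-flow equation of motion).
Only the resistive term changes: ΔPIP = R × ΔV̇ = 24.5 × (0.6833 − 1.0833) = 24.5 × -0.4 = -9.8 cmH2O.
Original PIP = 425/83.3 + 24.5×1.0833 + 6 = 37.643 cmH2O; new PIP = 37.643 + (-9.8) = 27.843 cmH2O.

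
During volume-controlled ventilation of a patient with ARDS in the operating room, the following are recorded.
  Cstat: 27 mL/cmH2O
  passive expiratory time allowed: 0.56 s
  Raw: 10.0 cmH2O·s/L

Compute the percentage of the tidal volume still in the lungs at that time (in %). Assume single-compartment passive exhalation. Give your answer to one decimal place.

τ = R × C = 10.0 × 27 mL/cmH2O = 10.0 × 0.027 L/cmH2O = 0.27 s.
Passive exhalation: V(t)/V₀ = e^(−t/τ) = e^(−0.56/0.27) = 0.1257.
Fraction remaining = 0.1257 → 12.57%.

12.6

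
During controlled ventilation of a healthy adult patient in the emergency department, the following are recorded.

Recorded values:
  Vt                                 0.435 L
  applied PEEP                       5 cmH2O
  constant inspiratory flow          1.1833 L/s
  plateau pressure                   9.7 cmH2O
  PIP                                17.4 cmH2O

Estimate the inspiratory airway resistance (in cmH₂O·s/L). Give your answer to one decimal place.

6.5

Raw = (PIP − Pplat) / flow = (17.4 − 9.7) / 1.1833 = 7.7 / 1.1833 = 6.507 cmH2O·s/L.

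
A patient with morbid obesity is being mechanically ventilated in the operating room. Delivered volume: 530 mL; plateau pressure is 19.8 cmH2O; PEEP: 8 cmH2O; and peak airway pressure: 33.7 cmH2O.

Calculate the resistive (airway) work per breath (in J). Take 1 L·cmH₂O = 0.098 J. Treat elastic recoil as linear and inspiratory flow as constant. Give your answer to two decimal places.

0.72

With constant inspiratory flow the resistive pressure is constant at PIP − Pplat = 33.7 − 19.8 = 13.9 cmH2O, so resistive work = 13.9 × 0.530 = 7.367 L·cmH2O.
× 0.098 J/(L·cmH2O) → 0.722 J.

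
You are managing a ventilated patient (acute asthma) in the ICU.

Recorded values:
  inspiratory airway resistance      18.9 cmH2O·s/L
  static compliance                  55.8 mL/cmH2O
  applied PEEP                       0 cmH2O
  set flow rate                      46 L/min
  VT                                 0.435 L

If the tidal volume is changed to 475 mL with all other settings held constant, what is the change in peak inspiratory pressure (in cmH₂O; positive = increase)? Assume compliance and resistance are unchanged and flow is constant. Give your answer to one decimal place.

PIP = Vt/C + R·V̇ + PEEP (constant-flow equation of motion).
Only the elastic term changes: ΔPIP = ΔVt / C = (475 − 435) / 55.8 = 0.7168 cmH2O.

0.7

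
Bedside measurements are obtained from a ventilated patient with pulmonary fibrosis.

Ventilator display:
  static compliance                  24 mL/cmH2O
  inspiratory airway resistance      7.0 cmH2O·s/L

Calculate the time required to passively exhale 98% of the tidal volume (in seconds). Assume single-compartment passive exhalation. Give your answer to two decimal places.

τ = R × C = 7.0 × 24 mL/cmH2O = 7.0 × 0.024 L/cmH2O = 0.168 s.
Exhaled fraction f = 1 − e^(−t/τ) → t = −τ·ln(1 − f) = −0.168·ln(0.02) = 0.6572 s.

0.66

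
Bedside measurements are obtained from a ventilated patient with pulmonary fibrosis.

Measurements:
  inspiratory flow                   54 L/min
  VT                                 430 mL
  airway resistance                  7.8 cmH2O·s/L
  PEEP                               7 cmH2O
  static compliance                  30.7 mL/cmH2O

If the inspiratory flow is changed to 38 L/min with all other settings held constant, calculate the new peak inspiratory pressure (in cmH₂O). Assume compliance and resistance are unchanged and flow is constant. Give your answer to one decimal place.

25.9

Flow: 54 L/min ÷ 60 = 0.9 L/s.
New flow: 38 L/min ÷ 60 = 0.6333 L/s.
PIP = Vt/C + R·V̇ + PEEP (constant-flow equation of motion).
Only the resistive term changes: ΔPIP = R × ΔV̇ = 7.8 × (0.6333 − 0.9) = 7.8 × -0.2667 = -2.08 cmH2O.
Original PIP = 430/30.7 + 7.8×0.9 + 7 = 28.027 cmH2O; new PIP = 28.027 + (-2.08) = 25.947 cmH2O.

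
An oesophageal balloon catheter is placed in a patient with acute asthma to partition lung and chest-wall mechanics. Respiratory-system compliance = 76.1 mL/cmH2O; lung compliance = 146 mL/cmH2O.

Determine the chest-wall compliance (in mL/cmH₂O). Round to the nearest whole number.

159

1/Ccw = 1/Crs − 1/CL.
1/Ccw = 1/76.1 − 1/146 = 0.006291.
Ccw = 158.96 mL/cmH2O.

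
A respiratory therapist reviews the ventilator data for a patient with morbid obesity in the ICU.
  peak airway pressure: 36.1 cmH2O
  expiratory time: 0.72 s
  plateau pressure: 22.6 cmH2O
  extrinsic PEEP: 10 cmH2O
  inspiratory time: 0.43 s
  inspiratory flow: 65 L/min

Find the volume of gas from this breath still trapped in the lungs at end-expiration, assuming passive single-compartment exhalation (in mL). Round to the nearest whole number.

98

Flow: 65 L/min ÷ 60 = 1.0833 L/s.
Vt = flow × Ti = 1.0833 L/s × 0.43 s × 1000 mL/L = 465.82 mL.
R = (PIP − Pplat)/V̇ = (36.1 − 22.6) / 1.0833 = 13.5/1.0833 = 12.462 cmH2O·s/L.
C = Vt/(Pplat − PEEP) = 465.82 / (22.6 − 10) = 465.82/12.6 = 36.97 mL/cmH2O.
τ = R × C = 12.462 × 0.03697 L/cmH2O = 0.4607 s.
Fraction remaining = e^(−Te/τ) = e^(−0.72/0.4607) = 0.2095.
Trapped volume = 465.82 × 0.2095 = 97.589 mL.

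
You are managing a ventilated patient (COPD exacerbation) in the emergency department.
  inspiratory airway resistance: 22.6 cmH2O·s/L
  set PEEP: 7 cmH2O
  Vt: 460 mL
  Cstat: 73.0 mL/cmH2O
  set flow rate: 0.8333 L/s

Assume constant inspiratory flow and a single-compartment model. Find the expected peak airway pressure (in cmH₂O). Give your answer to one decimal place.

Equation of motion (constant flow): PIP = Vt/C + R·V̇ + PEEP.
PIP = 460/73.0 + 22.6×0.8333 + 7 = 6.301 + 18.833 + 7 = 32.134 cmH2O.

32.1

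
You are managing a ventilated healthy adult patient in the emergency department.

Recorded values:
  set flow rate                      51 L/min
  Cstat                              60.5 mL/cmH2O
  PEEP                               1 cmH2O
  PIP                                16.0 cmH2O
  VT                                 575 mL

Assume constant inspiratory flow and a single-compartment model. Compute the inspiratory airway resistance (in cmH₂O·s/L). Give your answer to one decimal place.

6.5

Flow: 51 L/min ÷ 60 = 0.85 L/s.
Equation of motion (constant flow): PIP = Vt/C + R·V̇ + PEEP.
R·V̇ = PIP − Vt/C − PEEP = 16.0 − 575/60.5 − 1 = 16.0 − 9.504 − 1 = 5.496 cmH2O.
R = 5.496 / 0.85 = 6.466 cmH2O·s/L.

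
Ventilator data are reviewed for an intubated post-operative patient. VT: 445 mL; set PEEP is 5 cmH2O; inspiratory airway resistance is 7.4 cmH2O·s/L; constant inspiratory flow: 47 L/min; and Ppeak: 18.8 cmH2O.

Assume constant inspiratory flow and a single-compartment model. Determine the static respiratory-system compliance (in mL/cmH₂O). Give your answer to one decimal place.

Flow: 47 L/min ÷ 60 = 0.7833 L/s.
Equation of motion (constant flow): PIP = Vt/C + R·V̇ + PEEP.
Vt/C = PIP − R·V̇ − PEEP = 18.8 − 7.4×0.7833 − 5 = 18.8 − 5.796 − 5 = 8.004 cmH2O.
C = Vt / 8.004 = 445 / 8.004 = 55.597 mL/cmH2O.

55.6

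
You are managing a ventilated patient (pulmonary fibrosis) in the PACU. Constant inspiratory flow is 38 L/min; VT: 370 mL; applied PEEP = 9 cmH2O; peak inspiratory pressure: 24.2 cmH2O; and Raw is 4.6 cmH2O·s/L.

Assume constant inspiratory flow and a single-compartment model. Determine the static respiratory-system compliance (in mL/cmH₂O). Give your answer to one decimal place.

30.1

Flow: 38 L/min ÷ 60 = 0.6333 L/s.
Equation of motion (constant flow): PIP = Vt/C + R·V̇ + PEEP.
Vt/C = PIP − R·V̇ − PEEP = 24.2 − 4.6×0.6333 − 9 = 24.2 − 2.913 − 9 = 12.287 cmH2O.
C = Vt / 12.287 = 370 / 12.287 = 30.113 mL/cmH2O.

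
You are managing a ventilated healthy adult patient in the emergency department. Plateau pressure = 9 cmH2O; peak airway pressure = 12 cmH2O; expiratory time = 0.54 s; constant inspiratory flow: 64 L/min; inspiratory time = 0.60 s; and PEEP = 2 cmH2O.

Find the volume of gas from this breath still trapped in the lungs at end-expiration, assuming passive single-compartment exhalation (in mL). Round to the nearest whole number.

78

Flow: 64 L/min ÷ 60 = 1.0667 L/s.
Vt = flow × Ti = 1.0667 L/s × 0.60 s × 1000 mL/L = 640.02 mL.
R = (PIP − Pplat)/V̇ = (12 − 9) / 1.0667 = 3.0/1.0667 = 2.812 cmH2O·s/L.
C = Vt/(Pplat − PEEP) = 640.02 / (9 − 2) = 640.02/7.0 = 91.431 mL/cmH2O.
τ = R × C = 2.812 × 0.09143 L/cmH2O = 0.2571 s.
Fraction remaining = e^(−Te/τ) = e^(−0.54/0.2571) = 0.1224.
Trapped volume = 640.02 × 0.1224 = 78.338 mL.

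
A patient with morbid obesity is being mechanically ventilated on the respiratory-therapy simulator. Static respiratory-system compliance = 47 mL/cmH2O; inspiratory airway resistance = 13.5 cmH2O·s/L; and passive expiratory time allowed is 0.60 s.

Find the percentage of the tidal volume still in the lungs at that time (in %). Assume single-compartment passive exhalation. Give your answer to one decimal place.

38.8

τ = R × C = 13.5 × 47 mL/cmH2O = 13.5 × 0.047 L/cmH2O = 0.6345 s.
Passive exhalation: V(t)/V₀ = e^(−t/τ) = e^(−0.60/0.6345) = 0.3884.
Fraction remaining = 0.3884 → 38.84%.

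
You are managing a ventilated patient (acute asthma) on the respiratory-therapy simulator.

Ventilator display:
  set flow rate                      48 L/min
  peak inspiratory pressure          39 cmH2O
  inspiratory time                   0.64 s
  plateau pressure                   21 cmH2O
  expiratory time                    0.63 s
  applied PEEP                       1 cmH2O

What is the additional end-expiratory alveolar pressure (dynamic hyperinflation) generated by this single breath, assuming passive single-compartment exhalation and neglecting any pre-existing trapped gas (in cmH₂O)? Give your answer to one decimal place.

Flow: 48 L/min ÷ 60 = 0.8 L/s.
Vt = flow × Ti = 0.8 L/s × 0.64 s × 1000 mL/L = 512.0 mL.
R = (PIP − Pplat)/V̇ = (39 − 21) / 0.8 = 18.0/0.8 = 22.5 cmH2O·s/L.
C = Vt/(Pplat − PEEP) = 512.0 / (21 − 1) = 512.0/20.0 = 25.6 mL/cmH2O.
τ = R × C = 22.5 × 0.0256 L/cmH2O = 0.576 s.
Fraction remaining = e^(−Te/τ) = e^(−0.63/0.576) = 0.335; trapped volume = 512.0 × 0.335 = 171.52 mL.
Additional alveolar pressure from trapping ≈ V_trapped / C = 171.52 / 25.6 = 6.7 cmH2O.

6.7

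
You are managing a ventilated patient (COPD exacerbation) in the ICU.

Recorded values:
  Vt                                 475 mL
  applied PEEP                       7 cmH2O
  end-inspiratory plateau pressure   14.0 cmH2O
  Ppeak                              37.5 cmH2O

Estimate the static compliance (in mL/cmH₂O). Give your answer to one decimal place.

67.9

Cstat = Vt / (Pplat − PEEP) = 475 / (14.0 − 7) = 475 / 7.0 = 67.857 mL/cmH2O.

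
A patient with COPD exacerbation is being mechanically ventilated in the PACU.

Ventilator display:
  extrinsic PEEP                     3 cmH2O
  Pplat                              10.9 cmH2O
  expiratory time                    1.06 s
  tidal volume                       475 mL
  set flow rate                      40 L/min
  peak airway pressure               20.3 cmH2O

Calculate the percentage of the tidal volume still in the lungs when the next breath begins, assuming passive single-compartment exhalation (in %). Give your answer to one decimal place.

Flow: 40 L/min ÷ 60 = 0.6667 L/s.
R = (PIP − Pplat)/V̇ = (20.3 − 10.9) / 0.6667 = 9.4/0.6667 = 14.099 cmH2O·s/L.
C = Vt/(Pplat − PEEP) = 475.0 / (10.9 − 3) = 475.0/7.9 = 60.127 mL/cmH2O.
τ = R × C = 14.099 × 0.06013 L/cmH2O = 0.8478 s.
Fraction remaining at end-expiration = e^(−Te/τ) = e^(−1.06/0.8478) = 0.2864 → 28.64%.

28.6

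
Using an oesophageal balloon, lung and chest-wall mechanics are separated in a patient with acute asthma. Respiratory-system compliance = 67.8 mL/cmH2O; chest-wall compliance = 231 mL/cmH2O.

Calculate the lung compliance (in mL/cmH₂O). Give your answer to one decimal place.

1/CL = 1/Crs − 1/Ccw.
1/CL = 1/67.8 − 1/231 = 0.01042.
CL = 95.969 mL/cmH2O.

96.0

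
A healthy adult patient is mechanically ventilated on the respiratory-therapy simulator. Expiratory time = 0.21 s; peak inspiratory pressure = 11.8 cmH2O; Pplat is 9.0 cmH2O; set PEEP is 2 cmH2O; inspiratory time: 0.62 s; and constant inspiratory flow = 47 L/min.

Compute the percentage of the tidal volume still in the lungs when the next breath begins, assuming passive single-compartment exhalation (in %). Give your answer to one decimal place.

42.9

Flow: 47 L/min ÷ 60 = 0.7833 L/s.
Vt = flow × Ti = 0.7833 L/s × 0.62 s × 1000 mL/L = 485.65 mL.
R = (PIP − Pplat)/V̇ = (11.8 − 9.0) / 0.7833 = 2.8/0.7833 = 3.575 cmH2O·s/L.
C = Vt/(Pplat − PEEP) = 485.65 / (9.0 − 2) = 485.65/7.0 = 69.379 mL/cmH2O.
τ = R × C = 3.575 × 0.06938 L/cmH2O = 0.248 s.
Fraction remaining at end-expiration = e^(−Te/τ) = e^(−0.21/0.248) = 0.4288 → 42.88%.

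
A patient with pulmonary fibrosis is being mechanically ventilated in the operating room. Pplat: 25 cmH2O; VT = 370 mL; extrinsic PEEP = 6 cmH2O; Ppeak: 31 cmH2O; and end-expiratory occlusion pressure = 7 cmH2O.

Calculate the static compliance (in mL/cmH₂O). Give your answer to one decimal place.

20.6

End-expiratory occlusion gives total PEEP = 7 cmH2O (intrinsic PEEP = 7 − 6 = 1). Use total PEEP for the elastic gradient.
Cstat = Vt / (Pplat − PEEPtotal) = 370 / (25 − 7) = 370 / 18.0 = 20.556 mL/cmH2O.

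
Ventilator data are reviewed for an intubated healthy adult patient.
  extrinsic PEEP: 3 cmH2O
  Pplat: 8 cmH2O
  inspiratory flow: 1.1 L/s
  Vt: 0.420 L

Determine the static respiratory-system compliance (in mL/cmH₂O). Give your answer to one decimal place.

84.0

Cstat = Vt / (Pplat − PEEP) = 420 / (8 − 3) = 420 / 5.0 = 84.0 mL/cmH2O.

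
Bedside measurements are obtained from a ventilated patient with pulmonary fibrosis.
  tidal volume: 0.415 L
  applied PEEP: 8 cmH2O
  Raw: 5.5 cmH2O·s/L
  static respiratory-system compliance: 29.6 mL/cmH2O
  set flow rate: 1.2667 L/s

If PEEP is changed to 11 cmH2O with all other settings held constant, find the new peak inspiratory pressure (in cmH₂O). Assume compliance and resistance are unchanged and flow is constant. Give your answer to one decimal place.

PIP = Vt/C + R·V̇ + PEEP (constant-flow equation of motion).
Only the baseline term changes: ΔPIP = ΔPEEP = 11 − 8 = 3.0 cmH2O.
Original PIP = 415/29.6 + 5.5×1.2667 + 8 = 28.987 cmH2O; new PIP = 28.987 + (3.0) = 31.987 cmH2O.

32.0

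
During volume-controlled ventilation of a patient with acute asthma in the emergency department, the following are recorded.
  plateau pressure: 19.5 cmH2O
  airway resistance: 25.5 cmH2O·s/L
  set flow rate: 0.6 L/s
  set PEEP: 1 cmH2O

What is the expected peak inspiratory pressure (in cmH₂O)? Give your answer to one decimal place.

34.8

PIP = Pplat + Raw × flow = 19.5 + 25.5 × 0.6 = 19.5 + 15.3 = 34.8 cmH2O.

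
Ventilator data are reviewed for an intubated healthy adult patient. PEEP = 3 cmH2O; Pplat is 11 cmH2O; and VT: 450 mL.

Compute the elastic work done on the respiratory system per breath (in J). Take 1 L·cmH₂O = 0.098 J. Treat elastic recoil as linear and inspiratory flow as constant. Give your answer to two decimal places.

0.18

Elastic work ≈ ½ × (Pplat − PEEP) × Vt = 0.5 × (11 − 3) × 0.450 L = 0.5 × 8.0 × 0.450 = 1.8 L·cmH2O.
× 0.098 J/(L·cmH2O) → 0.1764 J.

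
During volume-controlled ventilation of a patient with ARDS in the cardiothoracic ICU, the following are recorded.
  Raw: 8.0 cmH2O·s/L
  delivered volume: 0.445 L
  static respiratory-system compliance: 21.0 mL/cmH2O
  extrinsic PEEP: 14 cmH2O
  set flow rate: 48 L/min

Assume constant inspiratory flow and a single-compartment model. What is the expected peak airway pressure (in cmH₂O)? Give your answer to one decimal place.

41.6

Flow: 48 L/min ÷ 60 = 0.8 L/s.
Equation of motion (constant flow): PIP = Vt/C + R·V̇ + PEEP.
PIP = 445/21.0 + 8.0×0.8 + 14 = 21.19 + 6.4 + 14 = 41.59 cmH2O.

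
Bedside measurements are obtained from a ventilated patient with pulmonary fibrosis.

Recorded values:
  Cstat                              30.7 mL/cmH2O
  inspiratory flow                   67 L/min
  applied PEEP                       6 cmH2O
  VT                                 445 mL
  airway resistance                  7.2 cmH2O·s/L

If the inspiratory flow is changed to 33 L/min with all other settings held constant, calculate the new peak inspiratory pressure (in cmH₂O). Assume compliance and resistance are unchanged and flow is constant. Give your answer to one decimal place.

Flow: 67 L/min ÷ 60 = 1.1167 L/s.
New flow: 33 L/min ÷ 60 = 0.55 L/s.
PIP = Vt/C + R·V̇ + PEEP (constant-flow equation of motion).
Only the resistive term changes: ΔPIP = R × ΔV̇ = 7.2 × (0.55 − 1.1167) = 7.2 × -0.5667 = -4.08 cmH2O.
Original PIP = 445/30.7 + 7.2×1.1167 + 6 = 28.535 cmH2O; new PIP = 28.535 + (-4.08) = 24.455 cmH2O.

24.5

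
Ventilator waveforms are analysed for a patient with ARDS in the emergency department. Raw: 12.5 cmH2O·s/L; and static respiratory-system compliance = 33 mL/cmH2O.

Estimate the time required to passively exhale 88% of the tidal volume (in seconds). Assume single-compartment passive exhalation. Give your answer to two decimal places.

τ = R × C = 12.5 × 33 mL/cmH2O = 12.5 × 0.033 L/cmH2O = 0.4125 s.
Exhaled fraction f = 1 − e^(−t/τ) → t = −τ·ln(1 − f) = −0.4125·ln(0.12) = 0.8746 s.

0.87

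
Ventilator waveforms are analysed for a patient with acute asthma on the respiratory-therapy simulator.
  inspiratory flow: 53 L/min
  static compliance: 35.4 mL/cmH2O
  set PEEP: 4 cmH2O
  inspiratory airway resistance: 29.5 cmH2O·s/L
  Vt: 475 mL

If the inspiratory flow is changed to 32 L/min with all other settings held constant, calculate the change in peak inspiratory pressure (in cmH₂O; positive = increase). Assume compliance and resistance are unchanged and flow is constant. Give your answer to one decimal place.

-10.3

Flow: 53 L/min ÷ 60 = 0.8833 L/s.
New flow: 32 L/min ÷ 60 = 0.5333 L/s.
PIP = Vt/C + R·V̇ + PEEP (constant-flow equation of motion).
Only the resistive term changes: ΔPIP = R × ΔV̇ = 29.5 × (0.5333 − 0.8833) = 29.5 × -0.35 = -10.325 cmH2O.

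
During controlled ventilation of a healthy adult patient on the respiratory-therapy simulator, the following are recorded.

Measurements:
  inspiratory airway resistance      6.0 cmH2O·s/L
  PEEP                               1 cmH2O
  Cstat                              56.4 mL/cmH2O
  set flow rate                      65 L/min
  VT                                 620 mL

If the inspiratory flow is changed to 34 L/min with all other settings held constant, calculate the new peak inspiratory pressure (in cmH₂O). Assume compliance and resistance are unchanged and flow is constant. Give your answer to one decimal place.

15.4

Flow: 65 L/min ÷ 60 = 1.0833 L/s.
New flow: 34 L/min ÷ 60 = 0.5667 L/s.
PIP = Vt/C + R·V̇ + PEEP (constant-flow equation of motion).
Only the resistive term changes: ΔPIP = R × ΔV̇ = 6.0 × (0.5667 − 1.0833) = 6.0 × -0.5166 = -3.1 cmH2O.
Original PIP = 620/56.4 + 6.0×1.0833 + 1 = 18.493 cmH2O; new PIP = 18.493 + (-3.1) = 15.393 cmH2O.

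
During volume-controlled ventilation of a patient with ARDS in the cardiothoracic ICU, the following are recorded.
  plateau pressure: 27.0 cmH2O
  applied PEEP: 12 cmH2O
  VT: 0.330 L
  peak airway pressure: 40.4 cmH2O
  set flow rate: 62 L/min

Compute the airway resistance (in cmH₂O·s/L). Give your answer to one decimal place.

Flow: 62 L/min ÷ 60 = 1.0333 L/s.
Raw = (PIP − Pplat) / flow = (40.4 − 27.0) / 1.0333 = 13.4 / 1.0333 = 12.968 cmH2O·s/L.

13.0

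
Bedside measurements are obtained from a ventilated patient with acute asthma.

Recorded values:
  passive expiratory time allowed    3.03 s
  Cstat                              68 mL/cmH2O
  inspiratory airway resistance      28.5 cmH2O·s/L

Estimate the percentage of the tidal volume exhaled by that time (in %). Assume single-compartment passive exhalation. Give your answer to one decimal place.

79.1

τ = R × C = 28.5 × 68 mL/cmH2O = 28.5 × 0.068 L/cmH2O = 1.938 s.
Passive exhalation: V(t)/V₀ = e^(−t/τ) = e^(−3.03/1.938) = 0.2094.
Fraction exhaled = 1 − 0.2094 = 0.7906 → 79.06%.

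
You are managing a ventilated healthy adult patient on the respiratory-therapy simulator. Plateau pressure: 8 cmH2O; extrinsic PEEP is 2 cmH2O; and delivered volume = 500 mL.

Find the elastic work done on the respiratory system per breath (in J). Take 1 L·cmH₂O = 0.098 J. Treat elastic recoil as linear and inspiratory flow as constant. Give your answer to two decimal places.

0.15

Elastic work ≈ ½ × (Pplat − PEEP) × Vt = 0.5 × (8 − 2) × 0.500 L = 0.5 × 6.0 × 0.500 = 1.5 L·cmH2O.
× 0.098 J/(L·cmH2O) → 0.147 J.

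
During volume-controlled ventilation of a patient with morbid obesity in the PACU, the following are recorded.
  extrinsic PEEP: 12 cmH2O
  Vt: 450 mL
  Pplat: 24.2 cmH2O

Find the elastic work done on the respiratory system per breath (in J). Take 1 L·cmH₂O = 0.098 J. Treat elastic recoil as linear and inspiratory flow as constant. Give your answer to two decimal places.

0.27

Elastic work ≈ ½ × (Pplat − PEEP) × Vt = 0.5 × (24.2 − 12) × 0.450 L = 0.5 × 12.2 × 0.450 = 2.745 L·cmH2O.
× 0.098 J/(L·cmH2O) → 0.269 J.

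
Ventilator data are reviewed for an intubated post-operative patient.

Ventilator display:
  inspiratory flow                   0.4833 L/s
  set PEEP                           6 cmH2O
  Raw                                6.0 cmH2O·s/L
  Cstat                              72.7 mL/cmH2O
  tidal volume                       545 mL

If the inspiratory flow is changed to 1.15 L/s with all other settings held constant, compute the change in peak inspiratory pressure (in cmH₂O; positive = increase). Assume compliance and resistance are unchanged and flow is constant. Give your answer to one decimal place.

PIP = Vt/C + R·V̇ + PEEP (constant-flow equation of motion).
Only the resistive term changes: ΔPIP = R × ΔV̇ = 6.0 × (1.15 − 0.4833) = 6.0 × 0.6667 = 4.0 cmH2O.

4.0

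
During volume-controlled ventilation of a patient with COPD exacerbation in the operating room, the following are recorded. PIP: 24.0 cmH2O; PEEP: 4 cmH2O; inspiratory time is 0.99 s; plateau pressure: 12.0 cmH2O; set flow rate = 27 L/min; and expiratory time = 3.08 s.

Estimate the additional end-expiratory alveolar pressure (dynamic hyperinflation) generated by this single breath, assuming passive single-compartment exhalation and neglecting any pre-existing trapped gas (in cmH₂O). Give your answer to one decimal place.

1.0

Flow: 27 L/min ÷ 60 = 0.45 L/s.
Vt = flow × Ti = 0.45 L/s × 0.99 s × 1000 mL/L = 445.5 mL.
R = (PIP − Pplat)/V̇ = (24.0 − 12.0) / 0.45 = 12.0/0.45 = 26.667 cmH2O·s/L.
C = Vt/(Pplat − PEEP) = 445.5 / (12.0 − 4) = 445.5/8.0 = 55.688 mL/cmH2O.
τ = R × C = 26.667 × 0.05569 L/cmH2O = 1.485 s.
Fraction remaining = e^(−Te/τ) = e^(−3.08/1.485) = 0.1257; trapped volume = 445.5 × 0.1257 = 55.999 mL.
Additional alveolar pressure from trapping ≈ V_trapped / C = 55.999 / 55.688 = 1.006 cmH2O.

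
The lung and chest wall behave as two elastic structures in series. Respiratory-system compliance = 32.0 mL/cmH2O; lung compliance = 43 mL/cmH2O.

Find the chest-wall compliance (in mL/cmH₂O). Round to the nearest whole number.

125

1/Ccw = 1/Crs − 1/CL.
1/Ccw = 1/32.0 − 1/43 = 0.007994.
Ccw = 125.09 mL/cmH2O.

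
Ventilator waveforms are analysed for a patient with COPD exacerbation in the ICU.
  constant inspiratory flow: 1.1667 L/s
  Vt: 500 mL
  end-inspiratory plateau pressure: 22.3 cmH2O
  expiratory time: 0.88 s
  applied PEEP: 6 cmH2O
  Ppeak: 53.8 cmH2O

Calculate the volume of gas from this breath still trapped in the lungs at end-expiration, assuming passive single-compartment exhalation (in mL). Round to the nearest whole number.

173

R = (PIP − Pplat)/V̇ = (53.8 − 22.3) / 1.1667 = 31.5/1.1667 = 26.999 cmH2O·s/L.
C = Vt/(Pplat − PEEP) = 500.0 / (22.3 − 6) = 500.0/16.3 = 30.675 mL/cmH2O.
τ = R × C = 26.999 × 0.03068 L/cmH2O = 0.8283 s.
Fraction remaining = e^(−Te/τ) = e^(−0.88/0.8283) = 0.3456.
Trapped volume = 500.0 × 0.3456 = 172.8 mL.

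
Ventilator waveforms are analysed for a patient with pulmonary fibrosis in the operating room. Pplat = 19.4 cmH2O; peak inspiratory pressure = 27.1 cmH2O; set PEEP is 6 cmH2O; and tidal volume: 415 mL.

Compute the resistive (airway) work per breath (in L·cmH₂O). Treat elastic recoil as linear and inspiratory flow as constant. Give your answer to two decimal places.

With constant inspiratory flow the resistive pressure is constant at PIP − Pplat = 27.1 − 19.4 = 7.7 cmH2O, so resistive work = 7.7 × 0.415 = 3.196 L·cmH2O.

3.20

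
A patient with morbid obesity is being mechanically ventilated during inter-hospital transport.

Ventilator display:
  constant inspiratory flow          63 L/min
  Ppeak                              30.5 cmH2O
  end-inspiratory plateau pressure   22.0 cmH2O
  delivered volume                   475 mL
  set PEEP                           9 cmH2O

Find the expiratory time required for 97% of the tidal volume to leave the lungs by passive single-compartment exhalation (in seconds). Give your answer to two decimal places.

1.04

Flow: 63 L/min ÷ 60 = 1.05 L/s.
R = (PIP − Pplat)/V̇ = (30.5 − 22.0) / 1.05 = 8.5/1.05 = 8.095 cmH2O·s/L.
C = Vt/(Pplat − PEEP) = 475.0 / (22.0 − 9) = 475.0/13.0 = 36.538 mL/cmH2O.
τ = R × C = 8.095 × 0.03654 L/cmH2O = 0.2958 s.
t = −τ·ln(1 − 0.97) = −0.2958·ln(0.03) = 1.037 s.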